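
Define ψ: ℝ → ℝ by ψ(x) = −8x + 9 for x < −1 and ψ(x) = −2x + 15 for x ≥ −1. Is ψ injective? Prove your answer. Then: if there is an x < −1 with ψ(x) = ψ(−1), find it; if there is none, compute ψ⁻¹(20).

-11/8

Both pieces are strictly decreasing (slopes −8 and −2), so each is injective on its own interval.
The left piece maps (−∞, −1) onto (17, ∞); the right piece maps [−1, ∞) onto (−∞, 17].
These images are disjoint, so no value is attained by both pieces. So ψ is injective.
Because the two images are disjoint, no x < −1 has ψ(x) = ψ(−1), so we compute ψ⁻¹(20): 20 lies in (17, ∞), so solve −8x + 9 = 20: x = (20 − 9)/(−8) = −11/8.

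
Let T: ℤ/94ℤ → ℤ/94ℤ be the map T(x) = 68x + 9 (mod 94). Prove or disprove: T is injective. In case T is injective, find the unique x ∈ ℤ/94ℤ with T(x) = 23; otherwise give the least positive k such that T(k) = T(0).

By definition, T is injective if T(x_1) = T(x_2) implies x_1 = x_2.
We have gcd(68, 94) = 2 > 1. Taking x_1 = 0 and x_2 = 47: T(0) = 9 and T(47) = 68·47 + 9 = 3205 ≡ 9 (mod 94).
So T(0) = T(47) while 0 ≠ 47, thus T is not injective.
Since T is not injective, we find the least positive k with T(k) = T(0): this means 68k ≡ 0 (mod 94), i.e. 94 ∣ 68k. Since gcd(68, 94) = 2, dividing through by 2 this holds exactly when 47 ∣ 34k, and as gcd(34, 47) = 1, exactly when 47 ∣ k.
The smallest positive such k is 47.

47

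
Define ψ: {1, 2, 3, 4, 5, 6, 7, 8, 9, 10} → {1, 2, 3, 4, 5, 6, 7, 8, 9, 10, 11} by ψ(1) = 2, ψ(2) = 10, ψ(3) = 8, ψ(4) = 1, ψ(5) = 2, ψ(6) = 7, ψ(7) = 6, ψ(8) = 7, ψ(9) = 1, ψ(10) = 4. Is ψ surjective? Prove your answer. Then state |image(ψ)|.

7

No element maps to 3, so ψ is not surjective.
The image of ψ is {1, 2, 4, 6, 7, 8, 10}, which has 7 elements.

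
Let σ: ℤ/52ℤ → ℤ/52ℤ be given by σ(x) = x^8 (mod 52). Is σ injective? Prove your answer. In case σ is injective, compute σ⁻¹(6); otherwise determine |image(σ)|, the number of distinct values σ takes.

8

σ(1) = 1^8 = 1.
σ(5): Repeated squaring mod 52: 5^1 ≡ 5, 5^2 ≡ 5² = 25, 5^4 ≡ 25² = 625 ≡ 1, 5^8 ≡ 1² = 1. So 5^8 ≡ 1 (mod 52).
So σ(1) = σ(5) = 1 while 1 ≠ 5, hence σ is not injective.
Since σ is not injective, we determine |image(σ)|. Computing x^8 mod 52 for each x (by repeated squaring, reducing mod 52 at every step), the values σ(0), σ(1), …, σ(51) are: 0, 1, 48, 9, 16, 1, 16, 29, 40, 29, 48, 9, 40, 13, 40, 9, 48, 29, 40, 29, 16, 1, 16, 9, 48, 1, 0, 1, 48, 9, 16, 1, 16, 29, 40, 29, 48, 9, 40, 13, 40, 9, 48, 29, 40, 29, 16, 1, 16, 9, 48, 1.
The distinct values are {0, 1, 9, 13, 16, 29, 40, 48}; there are 8 of them.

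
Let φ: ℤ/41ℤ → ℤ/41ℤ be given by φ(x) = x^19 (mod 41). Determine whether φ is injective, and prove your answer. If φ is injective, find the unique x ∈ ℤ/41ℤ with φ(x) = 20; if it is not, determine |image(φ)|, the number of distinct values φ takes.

Since 41 is prime, the nonzero elements of ℤ/41ℤ form a cyclic group of order 40.
As gcd(19, 40) = 1, raising to the 19th power is a bijection on this group: if a^19 ≡ b^19 then (ab^{−1})^19 = 1, and the only element of order dividing gcd(19, 40) = 1 is 1, so a = b.
With φ(0) = 0 this makes φ injective on all of ℤ/41ℤ, hence bijective (finite equal-size domain and codomain). In particular φ is injective.
Since φ is injective, we find the preimage of 20. The inverse of x ↦ x^19 on (ℤ/41ℤ)^× is x ↦ x^19, because 19·19 = 361 = 9·40 + 1 ≡ 1 (mod 40) and x^{40} = 1 for x ≠ 0 (Fermat). So φ⁻¹(20) = 20^19 mod 41.
Repeated squaring mod 41: 20^1 ≡ 20, 20^2 ≡ 20² = 400 ≡ 31, 20^4 ≡ 31² = 961 ≡ 18, 20^8 ≡ 18² = 324 ≡ 37, 20^16 ≡ 37² = 1369 ≡ 16. Since 19 = 16 + 2 + 1, 20^19 ≡ 16·31·20: 16·31 = 496 ≡ 4, then 4·20 = 80 ≡ 39. So 20^19 ≡ 39 (mod 41).
Hence φ⁻¹(20) = 39.

39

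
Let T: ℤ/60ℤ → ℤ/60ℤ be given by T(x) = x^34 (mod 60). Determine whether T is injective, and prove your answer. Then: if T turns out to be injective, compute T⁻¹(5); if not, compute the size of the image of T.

12

T(2): Repeated squaring mod 60: 2^1 ≡ 2, 2^2 ≡ 2² = 4, 2^4 ≡ 4² = 16, 2^8 ≡ 16² = 256 ≡ 16, 2^16 ≡ 16² = 256 ≡ 16, 2^32 ≡ 16² = 256 ≡ 16. Since 34 = 32 + 2, 2^34 ≡ 16·4: 16·4 = 64 ≡ 4. So 2^34 ≡ 4 (mod 60).
T(8): Repeated squaring mod 60: 8^1 ≡ 8, 8^2 ≡ 8² = 64 ≡ 4, 8^4 ≡ 4² = 16, 8^8 ≡ 16² = 256 ≡ 16, 8^16 ≡ 16² = 256 ≡ 16, 8^32 ≡ 16² = 256 ≡ 16. Since 34 = 32 + 2, 8^34 ≡ 16·4: 16·4 = 64 ≡ 4. So 8^34 ≡ 4 (mod 60).
So T(2) = T(8) = 4 while 2 ≠ 8, hence T is not injective.
Since T is not injective, we determine |image(T)|. Computing x^34 mod 60 for each x (by repeated squaring, reducing mod 60 at every step), the values T(0), T(1), …, T(59) are: 0, 1, 4, 9, 16, 25, 36, 49, 4, 21, 40, 1, 24, 49, 16, 45, 16, 49, 24, 1, 40, 21, 4, 49, 36, 25, 16, 9, 4, 1, 0, 1, 4, 9, 16, 25, 36, 49, 4, 21, 40, 1, 24, 49, 16, 45, 16, 49, 24, 1, 40, 21, 4, 49, 36, 25, 16, 9, 4, 1.
The distinct values are {0, 1, 4, 9, 16, 21, 24, 25, 36, 40, 45, 49}; there are 12 of them.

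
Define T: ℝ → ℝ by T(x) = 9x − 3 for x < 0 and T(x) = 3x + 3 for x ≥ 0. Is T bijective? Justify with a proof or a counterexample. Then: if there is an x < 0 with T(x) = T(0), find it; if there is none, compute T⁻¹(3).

Both pieces are strictly increasing (slopes 9 and 3), so each is injective on its own interval.
The left piece maps (−∞, 0) onto (−∞, −3); the right piece maps [0, ∞) onto [3, ∞).
The images leave a gap (−3 has no preimage), so T is not surjective, hence not bijective.
Because the two images are disjoint, no x < 0 has T(x) = T(0), so we compute T⁻¹(3): 3 lies in [3, ∞), so solve 3x + 3 = 3: x = (3 − 3)/3 = 0.

0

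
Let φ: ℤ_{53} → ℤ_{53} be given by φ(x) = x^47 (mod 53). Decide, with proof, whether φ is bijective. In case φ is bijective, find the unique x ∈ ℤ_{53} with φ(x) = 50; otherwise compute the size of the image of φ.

31

Since 53 is prime, the nonzero elements of ℤ_{53} form a cyclic group of order 52.
As gcd(47, 52) = 1, raising to the 47th power is a bijection on this group: if a^47 ≡ b^47 then (ab^{−1})^47 = 1, and the only element of order dividing gcd(47, 52) = 1 is 1, so a = b.
With φ(0) = 0 this makes φ injective on all of ℤ_{53}, hence bijective (finite equal-size domain and codomain). In particular φ is bijective.
Since φ is bijective, we find the preimage of 50. The inverse of x ↦ x^47 on (ℤ_{53})^× is x ↦ x^31, because 47·31 = 1457 = 28·52 + 1 ≡ 1 (mod 52) and x^{52} = 1 for x ≠ 0 (Fermat). So φ⁻¹(50) = 50^31 mod 53.
Repeated squaring mod 53: 50^1 ≡ 50, 50^2 ≡ 50² = 2500 ≡ 9, 50^4 ≡ 9² = 81 ≡ 28, 50^8 ≡ 28² = 784 ≡ 42, 50^16 ≡ 42² = 1764 ≡ 15. Since 31 = 16 + 8 + 4 + 2 + 1, 50^31 ≡ 15·42·28·9·50: 15·42 = 630 ≡ 47, then 47·28 = 1316 ≡ 44, then 44·9 = 396 ≡ 25, then 25·50 = 1250 ≡ 31. So 50^31 ≡ 31 (mod 53).
Hence φ⁻¹(50) = 31.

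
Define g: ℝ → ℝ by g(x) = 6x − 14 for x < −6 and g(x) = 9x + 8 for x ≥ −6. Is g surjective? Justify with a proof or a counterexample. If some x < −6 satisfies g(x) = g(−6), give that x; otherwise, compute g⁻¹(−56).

Both pieces are strictly increasing (slopes 6 and 9), so each is injective on its own interval.
The left piece maps (−∞, −6) onto (−∞, −50); the right piece maps [−6, ∞) onto [−46, ∞).
The union (−∞, −50) ∪ [−46, ∞) omits the interval between −50 and −46; in particular −50 has no preimage. So g is not surjective.
Because the two images are disjoint, no x < −6 has g(x) = g(−6), so we compute g⁻¹(−56): −56 lies in (−∞, −50), so solve 6x − 14 = −56: x = (−56 + 14)/6 = −7.

-7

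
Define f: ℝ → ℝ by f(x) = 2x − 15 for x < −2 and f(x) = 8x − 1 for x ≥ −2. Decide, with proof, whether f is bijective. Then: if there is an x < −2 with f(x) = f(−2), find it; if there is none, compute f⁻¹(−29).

-7

Both pieces are strictly increasing (slopes 2 and 8), so each is injective on its own interval.
The left piece maps (−∞, −2) onto (−∞, −19); the right piece maps [−2, ∞) onto [−17, ∞).
The images leave a gap (−19 has no preimage), so f is not surjective, hence not bijective.
Because the two images are disjoint, no x < −2 has f(x) = f(−2), so we compute f⁻¹(−29): −29 lies in (−∞, −19), so solve 2x − 15 = −29: x = (−29 + 15)/2 = −7.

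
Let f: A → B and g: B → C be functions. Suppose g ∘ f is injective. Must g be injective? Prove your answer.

No. Take A = {1, 2, 3}, B = {1, 2, 3, 4, 5, 6}, C = {1, 2, 3, 4, 5, 6}, f(a) = a for each a ∈ A, and g(b) = 5 if b ∈ {5, 6} else g(b) = b.
Then g ∘ f = f is injective (A ⊂ B and f is the inclusion), but g(5) = g(6) = 5 with 5 ≠ 6, so g is not injective.

not injective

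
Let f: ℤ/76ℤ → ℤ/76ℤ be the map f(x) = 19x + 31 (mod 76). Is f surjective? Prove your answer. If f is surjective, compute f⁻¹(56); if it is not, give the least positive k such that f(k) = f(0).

4

By definition, f is surjective if every y in the codomain equals f(x) for some x in the domain.
Since gcd(19, 76) = 19, we have 19x ≡ 0 (mod 19) for all x, so f(x) ≡ 12 (mod 19).
But 0 ≢ 12 (mod 19), so 0 ∈ ℤ/76ℤ has no preimage. Thus f is not surjective.
Since f is not surjective, we find the least positive k with f(k) = f(0): this means 19k ≡ 0 (mod 76), i.e. 76 ∣ 19k. Since gcd(19, 76) = 19, dividing through by 19 this holds exactly when 4 ∣ k.
The smallest positive such k is 4.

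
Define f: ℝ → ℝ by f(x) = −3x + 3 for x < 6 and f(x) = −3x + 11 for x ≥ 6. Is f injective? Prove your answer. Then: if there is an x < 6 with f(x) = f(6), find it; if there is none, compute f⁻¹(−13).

Both pieces are strictly decreasing (slopes −3 and −3), so each is injective on its own interval.
The left piece maps (−∞, 6) onto (−15, ∞); the right piece maps [6, ∞) onto (−∞, −7].
These images overlap. In particular f(6) = −7 (right piece), and solving −3x + 3 = −7 on the left piece gives x = 10/3 < 6.
So f(10/3) = f(6) with 10/3 ≠ 6, and f is not injective. This x = 10/3 is the requested value below 6.

10/3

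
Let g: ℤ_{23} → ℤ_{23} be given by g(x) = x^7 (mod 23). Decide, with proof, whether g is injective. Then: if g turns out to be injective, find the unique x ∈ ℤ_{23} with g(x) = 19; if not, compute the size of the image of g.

Since 23 is prime, the nonzero elements of ℤ_{23} form a cyclic group of order 22.
As gcd(7, 22) = 1, raising to the 7th power is a bijection on this group: if s^7 ≡ t^7 then (st^{−1})^7 = 1, and the only element of order dividing gcd(7, 22) = 1 is 1, so s = t.
With g(0) = 0 this makes g injective on all of ℤ_{23}, hence bijective (finite equal-size domain and codomain). In particular g is injective.
Since g is injective, we find the preimage of 19. The inverse of x ↦ x^7 on (ℤ_{23})^× is x ↦ x^19, because 7·19 = 133 = 6·22 + 1 ≡ 1 (mod 22) and x^{22} = 1 for x ≠ 0 (Fermat). So g⁻¹(19) = 19^19 mod 23.
Repeated squaring mod 23: 19^1 ≡ 19, 19^2 ≡ 19² = 361 ≡ 16, 19^4 ≡ 16² = 256 ≡ 3, 19^8 ≡ 3² = 9, 19^16 ≡ 9² = 81 ≡ 12. Since 19 = 16 + 2 + 1, 19^19 ≡ 12·16·19: 12·16 = 192 ≡ 8, then 8·19 = 152 ≡ 14. So 19^19 ≡ 14 (mod 23).
Hence g⁻¹(19) = 14.

14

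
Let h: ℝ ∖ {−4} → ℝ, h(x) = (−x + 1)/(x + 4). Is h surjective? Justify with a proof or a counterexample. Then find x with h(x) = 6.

-23/7

If h(x) = −1, cross-multiplying gives 1(−x + 1) = −1(x + 4), which simplifies to 1 = −4 — false.  So −1 has no preimage and h is not surjective.
Solving h(x) = 6: cross-multiplying gives −x + 1 = 6(x + 4), which rearranges to −7x = 23, so x = −23/7.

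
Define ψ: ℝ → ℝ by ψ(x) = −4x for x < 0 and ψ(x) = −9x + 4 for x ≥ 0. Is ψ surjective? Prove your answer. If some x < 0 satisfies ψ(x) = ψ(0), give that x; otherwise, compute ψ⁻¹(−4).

Both pieces are strictly decreasing (slopes −4 and −9), so each is injective on its own interval.
The left piece maps (−∞, 0) onto (0, ∞); the right piece maps [0, ∞) onto (−∞, 4].
The union (0, ∞) ∪ (−∞, 4] covers ℝ, so ψ is surjective.
For the follow-up: the images overlap, so an x < 0 with ψ(x) = ψ(0) exists. ψ(0) = 4; solving −4x = 4 for x < 0 gives x = (4 − 0)/(−4) = −1.

-1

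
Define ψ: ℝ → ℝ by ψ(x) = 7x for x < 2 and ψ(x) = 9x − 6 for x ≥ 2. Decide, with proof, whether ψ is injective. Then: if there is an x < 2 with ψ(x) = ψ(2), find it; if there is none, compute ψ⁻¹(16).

12/7

Both pieces are strictly increasing (slopes 7 and 9), so each is injective on its own interval.
The left piece maps (−∞, 2) onto (−∞, 14); the right piece maps [2, ∞) onto [12, ∞).
These images overlap. In particular ψ(2) = 12 (right piece), and solving 7x = 12 on the left piece gives x = 12/7 < 2.
So ψ(12/7) = ψ(2) with 12/7 ≠ 2, and ψ is not injective. This x = 12/7 is the requested value below 2.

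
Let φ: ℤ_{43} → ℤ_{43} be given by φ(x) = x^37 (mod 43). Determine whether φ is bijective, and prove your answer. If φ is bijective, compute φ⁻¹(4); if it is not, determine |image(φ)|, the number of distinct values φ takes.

Since 43 is prime, the nonzero elements of ℤ_{43} form a cyclic group of order 42.
As gcd(37, 42) = 1, raising to the 37th power is a bijection on this group: if s^37 ≡ t^37 then (st^{−1})^37 = 1, and the only element of order dividing gcd(37, 42) = 1 is 1, so s = t.
With φ(0) = 0 this makes φ injective on all of ℤ_{43}, hence bijective (finite equal-size domain and codomain). In particular φ is bijective.
Since φ is bijective, we find the preimage of 4. The inverse of x ↦ x^37 on (ℤ_{43})^× is x ↦ x^25, because 37·25 = 925 = 22·42 + 1 ≡ 1 (mod 42) and x^{42} = 1 for x ≠ 0 (Fermat). So φ⁻¹(4) = 4^25 mod 43.
Repeated squaring mod 43: 4^1 ≡ 4, 4^2 ≡ 4² = 16, 4^4 ≡ 16² = 256 ≡ 41, 4^8 ≡ 41² = 1681 ≡ 4, 4^16 ≡ 4² = 16. Since 25 = 16 + 8 + 1, 4^25 ≡ 16·4·4: 16·4 = 64 ≡ 21, then 21·4 = 84 ≡ 41. So 4^25 ≡ 41 (mod 43).
Hence φ⁻¹(4) = 41.

41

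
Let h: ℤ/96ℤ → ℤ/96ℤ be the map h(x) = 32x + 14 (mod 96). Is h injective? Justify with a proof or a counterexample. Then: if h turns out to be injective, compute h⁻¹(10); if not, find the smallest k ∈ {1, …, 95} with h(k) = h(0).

3

We have gcd(32, 96) = 32 > 1. Taking u = 0 and v = 3: h(0) = 14 and h(3) = 32·3 + 14 = 110 ≡ 14 (mod 96).
So h(0) = h(3) while 0 ≠ 3, so h is not injective.
Since h is not injective, we find the least positive k with h(k) = h(0): this means 32k ≡ 0 (mod 96), i.e. 96 ∣ 32k. Since gcd(32, 96) = 32, dividing through by 32 this holds exactly when 3 ∣ k.
The smallest positive such k is 3.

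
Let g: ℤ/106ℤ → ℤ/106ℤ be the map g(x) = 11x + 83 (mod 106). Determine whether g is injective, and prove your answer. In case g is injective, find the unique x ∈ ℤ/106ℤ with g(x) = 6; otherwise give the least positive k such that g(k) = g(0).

Recall that g is injective if g(a) = g(b) implies a = b.
Suppose g(a) = g(b) in ℤ/106ℤ. Then 11a + 83 ≡ 11b + 83 (mod 106), hence 11(a − b) ≡ 0 (mod 106).
Since gcd(11, 106) = 1, 11 is invertible modulo 106, therefore a − b ≡ 0 (mod 106), i.e. a = b.
Thus g is injective.
We now compute 11⁻¹ mod 106 explicitly. Euclid's algorithm: 106 = 9·11 + 7, 11 = 1·7 + 4, 7 = 1·4 + 3, 4 = 1·3 + 1; back-substituting gives 1 = 29·11 − 3·106, so 11⁻¹ ≡ 29 (mod 106).
Since g is injective, we find g⁻¹(6): we need 11x ≡ 6 − 83 ≡ 29 (mod 106). Using 11⁻¹ = 29: x ≡ 29·29 = 841 = 7·106 + 99, so x = 99.
Check: g(99) = 11·99 + 83 = 1172 = 11·106 + 6 ≡ 6 (mod 106).

99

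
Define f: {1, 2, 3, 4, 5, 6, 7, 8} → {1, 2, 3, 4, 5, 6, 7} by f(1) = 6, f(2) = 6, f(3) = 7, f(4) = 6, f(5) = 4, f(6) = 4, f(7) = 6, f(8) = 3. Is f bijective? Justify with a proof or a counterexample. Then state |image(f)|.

4

f(1) = 6 = f(2) with 1 ≠ 2, so f is not injective, hence not bijective.
The image of f is {3, 4, 6, 7}, which has 4 elements.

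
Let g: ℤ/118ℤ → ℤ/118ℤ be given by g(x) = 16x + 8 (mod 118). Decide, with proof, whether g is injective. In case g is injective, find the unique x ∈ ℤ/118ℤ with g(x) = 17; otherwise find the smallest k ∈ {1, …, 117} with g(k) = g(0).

59

Recall that g is injective when g(s) = g(t) forces s = t.
We have gcd(16, 118) = 2 > 1. Taking s = 0 and t = 59: g(0) = 8 and g(59) = 16·59 + 8 = 952 ≡ 8 (mod 118).
So g(0) = g(59) while 0 ≠ 59, hence g is not injective.
Since g is not injective, we find the least positive k with g(k) = g(0): this means 16k ≡ 0 (mod 118), i.e. 118 ∣ 16k. Since gcd(16, 118) = 2, dividing through by 2 this holds exactly when 59 ∣ 8k, and as gcd(8, 59) = 1, exactly when 59 ∣ k.
The smallest positive such k is 59.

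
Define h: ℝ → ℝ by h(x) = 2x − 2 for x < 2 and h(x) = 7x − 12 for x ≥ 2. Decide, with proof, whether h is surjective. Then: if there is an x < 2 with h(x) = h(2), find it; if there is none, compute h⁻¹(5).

Both pieces are strictly increasing (slopes 2 and 7), so each is injective on its own interval.
The left piece maps (−∞, 2) onto (−∞, 2); the right piece maps [2, ∞) onto [2, ∞).
These images together cover ℝ, so h is surjective.
Because the two images are disjoint, no x < 2 has h(x) = h(2), so we compute h⁻¹(5): 5 lies in [2, ∞), so solve 7x − 12 = 5: x = (5 + 12)/7 = 17/7.

17/7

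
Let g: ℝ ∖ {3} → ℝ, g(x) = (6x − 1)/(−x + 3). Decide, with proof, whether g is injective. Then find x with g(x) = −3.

-8/3

Suppose g(u) = g(v). Cross-multiplying: (6u − 1)(−v + 3) = (6v − 1)(−u + 3).
Expanding both sides and cancelling the symmetric terms leaves 17·(u − v) = 0. Since 17 ≠ 0, u = v. Thus g is injective.
Solving g(x) = −3: cross-multiplying gives 6x − 1 = −3(−x + 3), which rearranges to 3x = −8, so x = −8/3.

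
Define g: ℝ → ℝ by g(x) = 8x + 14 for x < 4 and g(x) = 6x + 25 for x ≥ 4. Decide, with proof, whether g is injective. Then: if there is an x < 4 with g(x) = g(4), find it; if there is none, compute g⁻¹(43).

29/8

Both pieces are strictly increasing (slopes 8 and 6), so each is injective on its own interval.
The left piece maps (−∞, 4) onto (−∞, 46); the right piece maps [4, ∞) onto [49, ∞).
These images are disjoint, so no value is attained by both pieces. So g is injective.
Because the two images are disjoint, no x < 4 has g(x) = g(4), so we compute g⁻¹(43): 43 lies in (−∞, 46), so solve 8x + 14 = 43: x = (43 − 14)/8 = 29/8.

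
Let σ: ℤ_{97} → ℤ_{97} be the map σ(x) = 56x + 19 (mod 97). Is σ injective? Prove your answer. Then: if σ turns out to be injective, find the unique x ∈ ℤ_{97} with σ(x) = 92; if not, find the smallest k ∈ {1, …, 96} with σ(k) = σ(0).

55

Suppose σ(a) = σ(b) in ℤ_{97}. Then 56a + 19 ≡ 56b + 19 (mod 97), therefore 56(a − b) ≡ 0 (mod 97).
Since gcd(56, 97) = 1, 56 is invertible modulo 97, thus a − b ≡ 0 (mod 97), i.e. a = b.
So σ is injective.
We now compute 56⁻¹ mod 97 explicitly. Euclid's algorithm: 97 = 1·56 + 41, 56 = 1·41 + 15, 41 = 2·15 + 11, 15 = 1·11 + 4, 11 = 2·4 + 3, 4 = 1·3 + 1; back-substituting gives 1 = 26·56 − 15·97, so 56⁻¹ ≡ 26 (mod 97).
Since σ is injective, we compute σ⁻¹(92): solve 56x + 19 ≡ 92 (mod 97), i.e. 56x ≡ 73 (mod 97).
Multiplying by 56⁻¹ = 26 gives x ≡ 26·73 = 1898 = 19·97 + 55 ≡ 55 (mod 97).
Check: σ(55) = 56·55 + 19 = 3099 = 31·97 + 92 ≡ 92 (mod 97).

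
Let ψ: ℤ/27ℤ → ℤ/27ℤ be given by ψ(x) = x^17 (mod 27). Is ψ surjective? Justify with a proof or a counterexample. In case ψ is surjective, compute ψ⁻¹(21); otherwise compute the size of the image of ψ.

ψ(0) = 0^17 = 0.
ψ(3): Repeated squaring mod 27: 3^1 ≡ 3, 3^2 ≡ 3² = 9, 3^4 ≡ 9² = 81 ≡ 0, 3^8 ≡ 0² = 0, 3^16 ≡ 0² = 0. Since 17 = 16 + 1, 3^17 ≡ 0·3: 0·3 = 0. So 3^17 ≡ 0 (mod 27).
So ψ(0) = ψ(3) = 0 while 0 ≠ 3, hence ψ is not injective.
A non-injective map from the 27-element set ℤ/27ℤ to itself takes at most 26 distinct values, so it cannot be surjective. Thus ψ is not surjective.
Since ψ is not surjective, we determine |image(ψ)|. Computing x^17 mod 27 for each x (by repeated squaring, reducing mod 27 at every step), the values ψ(0), ψ(1), …, ψ(26) are: 0, 1, 14, 0, 7, 11, 0, 4, 17, 0, 19, 5, 0, 25, 2, 0, 22, 8, 0, 10, 23, 0, 16, 20, 0, 13, 26.
The distinct values are {0, 1, 2, 4, 5, 7, 8, 10, 11, 13, 14, 16, 17, 19, 20, 22, 23, 25, 26}; there are 19 of them.

19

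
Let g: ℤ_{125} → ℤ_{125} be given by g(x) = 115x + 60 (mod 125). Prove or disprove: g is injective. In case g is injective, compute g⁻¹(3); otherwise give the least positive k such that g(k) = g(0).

Recall: g is injective when g(u) = g(v) forces u = v.
We have gcd(115, 125) = 5 > 1. Taking u = 0 and v = 25: g(0) = 60 and g(25) = 115·25 + 60 = 2935 ≡ 60 (mod 125).
So g(0) = g(25) while 0 ≠ 25, therefore g is not injective.
Since g is not injective, we find the least positive k with g(k) = g(0): this means 115k ≡ 0 (mod 125), i.e. 125 ∣ 115k. Since gcd(115, 125) = 5, dividing through by 5 this holds exactly when 25 ∣ 23k, and as gcd(23, 25) = 1, exactly when 25 ∣ k.
The smallest positive such k is 25.

25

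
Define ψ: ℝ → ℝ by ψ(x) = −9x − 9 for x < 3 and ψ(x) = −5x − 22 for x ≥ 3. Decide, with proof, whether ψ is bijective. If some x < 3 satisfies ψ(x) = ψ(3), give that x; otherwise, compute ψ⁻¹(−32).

23/9

Both pieces are strictly decreasing (slopes −9 and −5), so each is injective on its own interval.
The left piece maps (−∞, 3) onto (−36, ∞); the right piece maps [3, ∞) onto (−∞, −37].
The images leave a gap (−36 has no preimage), so ψ is not surjective, hence not bijective.
Because the two images are disjoint, no x < 3 has ψ(x) = ψ(3), so we compute ψ⁻¹(−32): −32 lies in (−36, ∞), so solve −9x − 9 = −32: x = (−32 + 9)/(−9) = 23/9.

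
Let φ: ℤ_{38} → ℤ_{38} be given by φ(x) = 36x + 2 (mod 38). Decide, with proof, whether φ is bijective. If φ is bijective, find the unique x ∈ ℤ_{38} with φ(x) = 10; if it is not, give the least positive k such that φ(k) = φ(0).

We have gcd(36, 38) = 2 > 1. Taking s = 0 and t = 19: φ(0) = 2 and φ(19) = 36·19 + 2 = 686 ≡ 2 (mod 38).
So φ(0) = φ(19) while 0 ≠ 19, hence φ is not injective, hence not bijective.
Since φ is not bijective, we find the least positive k with φ(k) = φ(0): this means 36k ≡ 0 (mod 38), i.e. 38 ∣ 36k. Since gcd(36, 38) = 2, dividing through by 2 this holds exactly when 19 ∣ 18k, and as gcd(18, 19) = 1, exactly when 19 ∣ k.
The smallest positive such k is 19.

19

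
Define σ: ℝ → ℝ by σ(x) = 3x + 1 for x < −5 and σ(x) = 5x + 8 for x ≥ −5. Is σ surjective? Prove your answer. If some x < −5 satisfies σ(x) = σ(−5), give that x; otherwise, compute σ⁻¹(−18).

Both pieces are strictly increasing (slopes 3 and 5), so each is injective on its own interval.
The left piece maps (−∞, −5) onto (−∞, −14); the right piece maps [−5, ∞) onto [−17, ∞).
The union (−∞, −14) ∪ [−17, ∞) covers ℝ, so σ is surjective.
For the follow-up: the images overlap, so an x < −5 with σ(x) = σ(−5) exists. σ(−5) = −17; solving 3x + 1 = −17 for x < −5 gives x = (−17 − 1)/3 = −6.

-6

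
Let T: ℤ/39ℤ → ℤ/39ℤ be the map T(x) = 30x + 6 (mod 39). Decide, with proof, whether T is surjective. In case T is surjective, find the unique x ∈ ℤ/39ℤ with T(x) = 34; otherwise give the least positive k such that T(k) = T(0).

13

Since gcd(30, 39) = 3, we have 30x ≡ 0 (mod 3) for all x, so T(x) ≡ 0 (mod 3).
But 1 ≢ 0 (mod 3), so 1 ∈ ℤ/39ℤ has no preimage. Thus T is not surjective.
Since T is not surjective, we find the least positive k with T(k) = T(0): this means 30k ≡ 0 (mod 39), i.e. 39 ∣ 30k. Since gcd(30, 39) = 3, dividing through by 3 this holds exactly when 13 ∣ 10k, and as gcd(10, 13) = 1, exactly when 13 ∣ k.
The smallest positive such k is 13.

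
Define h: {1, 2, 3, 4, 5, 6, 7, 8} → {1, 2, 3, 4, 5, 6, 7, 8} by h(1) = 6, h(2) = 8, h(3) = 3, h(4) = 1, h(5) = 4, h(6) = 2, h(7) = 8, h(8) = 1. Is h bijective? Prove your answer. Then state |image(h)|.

h(2) = 8 = h(7) with 2 ≠ 7, so h is not injective, hence not bijective.
The image of h is {1, 2, 3, 4, 6, 8}, which has 6 elements.

6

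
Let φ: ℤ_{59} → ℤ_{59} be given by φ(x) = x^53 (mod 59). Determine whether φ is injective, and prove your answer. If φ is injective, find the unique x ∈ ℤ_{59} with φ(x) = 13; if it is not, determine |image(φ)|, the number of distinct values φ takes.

Since 59 is prime, the nonzero elements of ℤ_{59} form a cyclic group of order 58.
As gcd(53, 58) = 1, raising to the 53rd power is a bijection on this group: if u^53 ≡ v^53 then (uv^{−1})^53 = 1, and the only element of order dividing gcd(53, 58) = 1 is 1, so u = v.
With φ(0) = 0 this makes φ injective on all of ℤ_{59}, hence bijective (finite equal-size domain and codomain). In particular φ is injective.
Since φ is injective, we find the preimage of 13. The inverse of x ↦ x^53 on (ℤ_{59})^× is x ↦ x^23, because 53·23 = 1219 = 21·58 + 1 ≡ 1 (mod 58) and x^{58} = 1 for x ≠ 0 (Fermat). So φ⁻¹(13) = 13^23 mod 59.
Repeated squaring mod 59: 13^1 ≡ 13, 13^2 ≡ 13² = 169 ≡ 51, 13^4 ≡ 51² = 2601 ≡ 5, 13^8 ≡ 5² = 25, 13^16 ≡ 25² = 625 ≡ 35. Since 23 = 16 + 4 + 2 + 1, 13^23 ≡ 35·5·51·13: 35·5 = 175 ≡ 57, then 57·51 = 2907 ≡ 16, then 16·13 = 208 ≡ 31. So 13^23 ≡ 31 (mod 59).
Hence φ⁻¹(13) = 31.

31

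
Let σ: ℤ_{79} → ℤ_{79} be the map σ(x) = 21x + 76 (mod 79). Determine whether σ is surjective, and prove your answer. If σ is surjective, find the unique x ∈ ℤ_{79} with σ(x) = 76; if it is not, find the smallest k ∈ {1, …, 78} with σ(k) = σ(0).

0

Since gcd(21, 79) = 1, 21 is invertible modulo 79. Euclid's algorithm: 79 = 3·21 + 16, 21 = 1·16 + 5, 16 = 3·5 + 1; back-substituting gives 1 = 64·21 − 17·79, so 21⁻¹ ≡ 64 (mod 79).
For any y ∈ ℤ_{79}, x = 64(y − 76) mod 79 satisfies σ(x) = 21·64(y − 76) + 76 ≡ y (since 21·64 ≡ 1 mod 79). So every y has a preimage.
Thus σ is surjective.
Since σ is surjective, we compute σ⁻¹(76): solve 21x + 76 ≡ 76 (mod 79), i.e. 21x ≡ 0 (mod 79).
Multiplying by 21⁻¹ = 64 gives x ≡ 64·0 = 0 ≡ 0 (mod 79).
Check: σ(0) = 21·0 + 76 = 76 ≡ 76 (mod 79).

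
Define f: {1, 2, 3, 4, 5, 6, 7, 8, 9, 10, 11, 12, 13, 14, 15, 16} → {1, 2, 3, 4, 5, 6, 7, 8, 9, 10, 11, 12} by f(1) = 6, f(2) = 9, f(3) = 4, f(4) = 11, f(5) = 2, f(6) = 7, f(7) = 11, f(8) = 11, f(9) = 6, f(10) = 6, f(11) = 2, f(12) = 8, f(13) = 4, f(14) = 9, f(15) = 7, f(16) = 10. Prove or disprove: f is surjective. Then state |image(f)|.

No element maps to 1, so f is not surjective.
The image of f is {2, 4, 6, 7, 8, 9, 10, 11}, which has 8 elements.

8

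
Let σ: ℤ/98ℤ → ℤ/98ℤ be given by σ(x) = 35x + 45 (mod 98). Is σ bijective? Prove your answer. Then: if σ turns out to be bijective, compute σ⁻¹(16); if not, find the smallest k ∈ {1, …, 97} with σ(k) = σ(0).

14

Recall: σ is injective when σ(u) = σ(v) forces u = v.
We have gcd(35, 98) = 7 > 1. Taking u = 0 and v = 14: σ(0) = 45 and σ(14) = 35·14 + 45 = 535 ≡ 45 (mod 98).
So σ(0) = σ(14) while 0 ≠ 14, hence σ is not injective, hence not bijective.
Since σ is not bijective, we find the least positive k with σ(k) = σ(0): this means 35k ≡ 0 (mod 98), i.e. 98 ∣ 35k. Since gcd(35, 98) = 7, dividing through by 7 this holds exactly when 14 ∣ 5k, and as gcd(5, 14) = 1, exactly when 14 ∣ k.
The smallest positive such k is 14.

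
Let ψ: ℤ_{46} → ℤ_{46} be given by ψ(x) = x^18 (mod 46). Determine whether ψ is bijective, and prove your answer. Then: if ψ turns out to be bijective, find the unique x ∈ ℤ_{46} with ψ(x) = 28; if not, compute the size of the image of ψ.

24

ψ(22): Repeated squaring mod 46: 22^1 ≡ 22, 22^2 ≡ 22² = 484 ≡ 24, 22^4 ≡ 24² = 576 ≡ 24, 22^8 ≡ 24² = 576 ≡ 24, 22^16 ≡ 24² = 576 ≡ 24. Since 18 = 16 + 2, 22^18 ≡ 24·24: 24·24 = 576 ≡ 24. So 22^18 ≡ 24 (mod 46).
ψ(24): Repeated squaring mod 46: 24^1 ≡ 24, 24^2 ≡ 24² = 576 ≡ 24, 24^4 ≡ 24² = 576 ≡ 24, 24^8 ≡ 24² = 576 ≡ 24, 24^16 ≡ 24² = 576 ≡ 24. Since 18 = 16 + 2, 24^18 ≡ 24·24: 24·24 = 576 ≡ 24. So 24^18 ≡ 24 (mod 46).
So ψ(22) = ψ(24) = 24 while 22 ≠ 24, therefore ψ is not injective, hence not bijective.
Since ψ is not bijective, we determine |image(ψ)|. Computing x^18 mod 46 for each x (by repeated squaring, reducing mod 46 at every step), the values ψ(0), ψ(1), …, ψ(45) are: 0, 1, 36, 25, 8, 29, 26, 41, 12, 27, 32, 39, 16, 9, 4, 35, 18, 3, 6, 31, 2, 13, 24, 23, 24, 13, 2, 31, 6, 3, 18, 35, 4, 9, 16, 39, 32, 27, 12, 41, 26, 29, 8, 25, 36, 1.
The distinct values are {0, 1, 2, 3, 4, 6, 8, 9, 12, 13, 16, 18, 23, 24, 25, 26, 27, 29, 31, 32, 35, 36, 39, 41}; there are 24 of them.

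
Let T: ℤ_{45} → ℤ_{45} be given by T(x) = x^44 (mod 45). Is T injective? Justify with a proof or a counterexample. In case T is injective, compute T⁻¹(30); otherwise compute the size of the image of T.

T(3): Repeated squaring mod 45: 3^1 ≡ 3, 3^2 ≡ 3² = 9, 3^4 ≡ 9² = 81 ≡ 36, 3^8 ≡ 36² = 1296 ≡ 36, 3^16 ≡ 36² = 1296 ≡ 36, 3^32 ≡ 36² = 1296 ≡ 36. Since 44 = 32 + 8 + 4, 3^44 ≡ 36·36·36: 36·36 = 1296 ≡ 36, then 36·36 = 1296 ≡ 36. So 3^44 ≡ 36 (mod 45).
T(6): Repeated squaring mod 45: 6^1 ≡ 6, 6^2 ≡ 6² = 36, 6^4 ≡ 36² = 1296 ≡ 36, 6^8 ≡ 36² = 1296 ≡ 36, 6^16 ≡ 36² = 1296 ≡ 36, 6^32 ≡ 36² = 1296 ≡ 36. Since 44 = 32 + 8 + 4, 6^44 ≡ 36·36·36: 36·36 = 1296 ≡ 36, then 36·36 = 1296 ≡ 36. So 6^44 ≡ 36 (mod 45).
So T(3) = T(6) = 36 while 3 ≠ 6, hence T is not injective.
Since T is not injective, we determine |image(T)|. Computing x^44 mod 45 for each x (by repeated squaring, reducing mod 45 at every step), the values T(0), T(1), …, T(44) are: 0, 1, 31, 36, 16, 25, 36, 31, 1, 36, 10, 31, 36, 16, 16, 0, 31, 1, 36, 1, 40, 36, 16, 16, 36, 40, 1, 36, 1, 31, 0, 16, 16, 36, 31, 10, 36, 1, 31, 36, 25, 16, 36, 31, 1.
The distinct values are {0, 1, 10, 16, 25, 31, 36, 40}; there are 8 of them.

8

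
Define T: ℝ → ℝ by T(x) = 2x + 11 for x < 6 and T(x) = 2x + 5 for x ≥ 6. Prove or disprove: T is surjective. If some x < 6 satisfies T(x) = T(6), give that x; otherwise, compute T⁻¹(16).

Both pieces are strictly increasing (slopes 2 and 2), so each is injective on its own interval.
The left piece maps (−∞, 6) onto (−∞, 23); the right piece maps [6, ∞) onto [17, ∞).
The union (−∞, 23) ∪ [17, ∞) covers ℝ, so T is surjective.
For the follow-up: the images overlap, so an x < 6 with T(x) = T(6) exists. T(6) = 17; solving 2x + 11 = 17 for x < 6 gives x = (17 − 11)/2 = 3.

3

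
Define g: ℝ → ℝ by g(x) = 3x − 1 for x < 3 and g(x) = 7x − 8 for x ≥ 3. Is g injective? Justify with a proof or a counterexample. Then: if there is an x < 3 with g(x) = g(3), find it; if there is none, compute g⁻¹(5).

2

Both pieces are strictly increasing (slopes 3 and 7), so each is injective on its own interval.
The left piece maps (−∞, 3) onto (−∞, 8); the right piece maps [3, ∞) onto [13, ∞).
These images are disjoint, so no value is attained by both pieces. So g is injective.
Because the two images are disjoint, no x < 3 has g(x) = g(3), so we compute g⁻¹(5): 5 lies in (−∞, 8), so solve 3x − 1 = 5: x = (5 + 1)/3 = 2.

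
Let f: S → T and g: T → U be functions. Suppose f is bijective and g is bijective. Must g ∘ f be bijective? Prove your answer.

Injectivity: if g(f(s)) = g(f(t)) then f(s) = f(t) (g injective) so s = t (f injective).
Surjectivity: for c ∈ U pick b with g(b) = c, then a with f(a) = b; then (g ∘ f)(a) = c.
Therefore g ∘ f is bijective.

bijective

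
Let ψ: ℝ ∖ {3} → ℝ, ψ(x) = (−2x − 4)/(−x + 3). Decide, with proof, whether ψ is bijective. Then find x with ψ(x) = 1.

If ψ(x) = 2, cross-multiplying gives −1(−2x − 4) = −2(−x + 3), which simplifies to 4 = −6 — false.  So 2 has no preimage and ψ is not surjective.
Therefore ψ is not bijective.
Solving ψ(x) = 1: cross-multiplying gives −2x − 4 = 1(−x + 3), which rearranges to −1x = 7, so x = −7.

-7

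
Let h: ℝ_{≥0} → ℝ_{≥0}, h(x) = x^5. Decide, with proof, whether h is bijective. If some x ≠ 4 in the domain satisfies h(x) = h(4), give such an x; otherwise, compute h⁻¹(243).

On ℝ_{≥0}, x ↦ x^5 is strictly increasing (injective) and for any y ∈ ℝ_{≥0} the 5th root y^{1/5} lies in ℝ_{≥0} (surjective). So h is bijective.
Since x ↦ x^5 is strictly increasing on ℝ_{≥0}, it is injective there, so no x ≠ 4 in the domain has h(x) = h(4). We therefore compute h⁻¹(243) = 243^{1/5} = 3 (indeed 3^5 = 243).

3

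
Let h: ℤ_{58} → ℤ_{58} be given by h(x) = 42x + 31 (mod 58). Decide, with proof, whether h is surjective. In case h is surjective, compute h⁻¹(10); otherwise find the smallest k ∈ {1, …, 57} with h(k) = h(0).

Recall: h is surjective if every y in the codomain equals h(x) for some x in the domain.
Since gcd(42, 58) = 2, we have 42x ≡ 0 (mod 2) for all x, so h(x) ≡ 1 (mod 2).
But 0 ≢ 1 (mod 2), so 0 ∈ ℤ_{58} has no preimage. Hence h is not surjective.
Since h is not surjective, we find the least positive k with h(k) = h(0): this means 42k ≡ 0 (mod 58), i.e. 58 ∣ 42k. Since gcd(42, 58) = 2, dividing through by 2 this holds exactly when 29 ∣ 21k, and as gcd(21, 29) = 1, exactly when 29 ∣ k.
The smallest positive such k is 29.

29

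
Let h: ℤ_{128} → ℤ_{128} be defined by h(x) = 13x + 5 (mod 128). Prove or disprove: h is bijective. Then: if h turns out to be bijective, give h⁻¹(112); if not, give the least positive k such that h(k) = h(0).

87

By definition, injectivity means: for all s, t in the domain, h(s) = h(t) implies s = t.
Suppose h(s) = h(t) in ℤ_{128}. Then 13s + 5 ≡ 13t + 5 (mod 128), so 13(s − t) ≡ 0 (mod 128).
Since gcd(13, 128) = 1, 13 is invertible modulo 128, thus s − t ≡ 0 (mod 128), i.e. s = t.
We now compute 13⁻¹ mod 128 explicitly. Euclid's algorithm: 128 = 9·13 + 11, 13 = 1·11 + 2, 11 = 5·2 + 1; back-substituting gives 1 = 69·13 − 7·128, so 13⁻¹ ≡ 69 (mod 128).
Then y ↦ 69(y − 5) is a two-sided inverse to h, so every y ∈ ℤ_{128} has a preimage.
So h is bijective.
Since h is bijective, we find h⁻¹(112): we need 13x ≡ 112 − 5 ≡ 107 (mod 128). Using 13⁻¹ = 69: x ≡ 69·107 = 7383 = 57·128 + 87, so x = 87.
Check: h(87) = 13·87 + 5 = 1136 = 8·128 + 112 ≡ 112 (mod 128).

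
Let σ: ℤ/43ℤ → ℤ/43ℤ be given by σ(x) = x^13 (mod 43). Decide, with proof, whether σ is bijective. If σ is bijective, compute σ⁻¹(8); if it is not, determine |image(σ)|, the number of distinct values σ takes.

27

Since 43 is prime, the nonzero elements of ℤ/43ℤ form a cyclic group of order 42.
As gcd(13, 42) = 1, raising to the 13th power is a bijection on this group: if a^13 ≡ b^13 then (ab^{−1})^13 = 1, and the only element of order dividing gcd(13, 42) = 1 is 1, so a = b.
With σ(0) = 0 this makes σ injective on all of ℤ/43ℤ, hence bijective (finite equal-size domain and codomain). In particular σ is bijective.
Since σ is bijective, we find the preimage of 8. The inverse of x ↦ x^13 on (ℤ/43ℤ)^× is x ↦ x^13, because 13·13 = 169 = 4·42 + 1 ≡ 1 (mod 42) and x^{42} = 1 for x ≠ 0 (Fermat). So σ⁻¹(8) = 8^13 mod 43.
Repeated squaring mod 43: 8^1 ≡ 8, 8^2 ≡ 8² = 64 ≡ 21, 8^4 ≡ 21² = 441 ≡ 11, 8^8 ≡ 11² = 121 ≡ 35. Since 13 = 8 + 4 + 1, 8^13 ≡ 35·11·8: 35·11 = 385 ≡ 41, then 41·8 = 328 ≡ 27. So 8^13 ≡ 27 (mod 43).
Hence σ⁻¹(8) = 27.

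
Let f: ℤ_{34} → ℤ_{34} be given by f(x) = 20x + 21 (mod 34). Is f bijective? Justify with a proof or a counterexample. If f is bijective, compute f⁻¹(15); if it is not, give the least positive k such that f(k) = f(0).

We have gcd(20, 34) = 2 > 1. Taking a = 0 and b = 17: f(0) = 21 and f(17) = 20·17 + 21 = 361 ≡ 21 (mod 34).
So f(0) = f(17) while 0 ≠ 17, hence f is not injective, hence not bijective.
Since f is not bijective, we find the least positive k with f(k) = f(0): this means 20k ≡ 0 (mod 34), i.e. 34 ∣ 20k. Since gcd(20, 34) = 2, dividing through by 2 this holds exactly when 17 ∣ 10k, and as gcd(10, 17) = 1, exactly when 17 ∣ k.
The smallest positive such k is 17.

17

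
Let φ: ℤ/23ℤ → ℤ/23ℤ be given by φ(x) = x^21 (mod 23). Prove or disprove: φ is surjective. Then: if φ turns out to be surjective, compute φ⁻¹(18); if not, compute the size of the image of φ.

9

Since 23 is prime, the nonzero elements of ℤ/23ℤ form a cyclic group of order 22.
As gcd(21, 22) = 1, raising to the 21st power is a bijection on this group: if u^21 ≡ v^21 then (uv^{−1})^21 = 1, and the only element of order dividing gcd(21, 22) = 1 is 1, so u = v.
With φ(0) = 0 this makes φ injective on all of ℤ/23ℤ, hence bijective (finite equal-size domain and codomain). In particular φ is surjective.
Since φ is surjective, we find the preimage of 18. The inverse of x ↦ x^21 on (ℤ/23ℤ)^× is x ↦ x^21, because 21·21 = 441 = 20·22 + 1 ≡ 1 (mod 22) and x^{22} = 1 for x ≠ 0 (Fermat). So φ⁻¹(18) = 18^21 mod 23.
Repeated squaring mod 23: 18^1 ≡ 18, 18^2 ≡ 18² = 324 ≡ 2, 18^4 ≡ 2² = 4, 18^8 ≡ 4² = 16, 18^16 ≡ 16² = 256 ≡ 3. Since 21 = 16 + 4 + 1, 18^21 ≡ 3·4·18: 3·4 = 12, then 12·18 = 216 ≡ 9. So 18^21 ≡ 9 (mod 23).
Hence φ⁻¹(18) = 9.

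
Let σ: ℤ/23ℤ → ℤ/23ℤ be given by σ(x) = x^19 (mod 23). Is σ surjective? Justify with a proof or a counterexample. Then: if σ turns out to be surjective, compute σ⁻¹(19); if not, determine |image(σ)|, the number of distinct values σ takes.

Since 23 is prime, the nonzero elements of ℤ/23ℤ form a cyclic group of order 22.
As gcd(19, 22) = 1, raising to the 19th power is a bijection on this group: if s^19 ≡ t^19 then (st^{−1})^19 = 1, and the only element of order dividing gcd(19, 22) = 1 is 1, so s = t.
With σ(0) = 0 this makes σ injective on all of ℤ/23ℤ, hence bijective (finite equal-size domain and codomain). In particular σ is surjective.
Since σ is surjective, we find the preimage of 19. The inverse of x ↦ x^19 on (ℤ/23ℤ)^× is x ↦ x^7, because 19·7 = 133 = 6·22 + 1 ≡ 1 (mod 22) and x^{22} = 1 for x ≠ 0 (Fermat). So σ⁻¹(19) = 19^7 mod 23.
Repeated squaring mod 23: 19^1 ≡ 19, 19^2 ≡ 19² = 361 ≡ 16, 19^4 ≡ 16² = 256 ≡ 3. Since 7 = 4 + 2 + 1, 19^7 ≡ 3·16·19: 3·16 = 48 ≡ 2, then 2·19 = 38 ≡ 15. So 19^7 ≡ 15 (mod 23).
Hence σ⁻¹(19) = 15.

15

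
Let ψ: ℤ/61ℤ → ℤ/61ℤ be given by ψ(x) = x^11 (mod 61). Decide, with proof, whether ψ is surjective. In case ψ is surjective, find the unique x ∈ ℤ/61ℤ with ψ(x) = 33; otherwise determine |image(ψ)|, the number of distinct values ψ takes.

Since 61 is prime, the nonzero elements of ℤ/61ℤ form a cyclic group of order 60.
As gcd(11, 60) = 1, raising to the 11th power is a bijection on this group: if a^11 ≡ b^11 then (ab^{−1})^11 = 1, and the only element of order dividing gcd(11, 60) = 1 is 1, so a = b.
With ψ(0) = 0 this makes ψ injective on all of ℤ/61ℤ, hence bijective (finite equal-size domain and codomain). In particular ψ is surjective.
Since ψ is surjective, we find the preimage of 33. The inverse of x ↦ x^11 on (ℤ/61ℤ)^× is x ↦ x^11, because 11·11 = 121 = 2·60 + 1 ≡ 1 (mod 60) and x^{60} = 1 for x ≠ 0 (Fermat). So ψ⁻¹(33) = 33^11 mod 61.
Repeated squaring mod 61: 33^1 ≡ 33, 33^2 ≡ 33² = 1089 ≡ 52, 33^4 ≡ 52² = 2704 ≡ 20, 33^8 ≡ 20² = 400 ≡ 34. Since 11 = 8 + 2 + 1, 33^11 ≡ 34·52·33: 34·52 = 1768 ≡ 60, then 60·33 = 1980 ≡ 28. So 33^11 ≡ 28 (mod 61).
Hence ψ⁻¹(33) = 28.

28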